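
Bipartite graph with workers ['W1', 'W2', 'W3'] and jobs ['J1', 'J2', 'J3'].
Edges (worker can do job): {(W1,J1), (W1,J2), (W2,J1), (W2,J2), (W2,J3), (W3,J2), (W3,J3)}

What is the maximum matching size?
Maximum matching size = 3

Maximum matching: {(W1,J1), (W2,J3), (W3,J2)}
Size: 3

This assigns 3 workers to 3 distinct jobs.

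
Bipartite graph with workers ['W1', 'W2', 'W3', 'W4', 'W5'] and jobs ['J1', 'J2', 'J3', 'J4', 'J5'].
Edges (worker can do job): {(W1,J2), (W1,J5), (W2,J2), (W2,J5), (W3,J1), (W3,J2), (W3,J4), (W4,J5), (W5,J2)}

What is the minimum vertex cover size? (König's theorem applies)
Minimum vertex cover size = 3

By König's theorem: in bipartite graphs,
min vertex cover = max matching = 3

Maximum matching has size 3, so minimum vertex cover also has size 3.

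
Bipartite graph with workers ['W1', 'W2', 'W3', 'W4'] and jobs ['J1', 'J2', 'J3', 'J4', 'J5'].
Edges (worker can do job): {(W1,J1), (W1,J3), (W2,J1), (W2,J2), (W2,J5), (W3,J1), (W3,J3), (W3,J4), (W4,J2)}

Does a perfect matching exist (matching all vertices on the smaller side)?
Yes, perfect matching exists (size 4)

Perfect matching: {(W1,J1), (W2,J5), (W3,J3), (W4,J2)}
All 4 vertices on the smaller side are matched.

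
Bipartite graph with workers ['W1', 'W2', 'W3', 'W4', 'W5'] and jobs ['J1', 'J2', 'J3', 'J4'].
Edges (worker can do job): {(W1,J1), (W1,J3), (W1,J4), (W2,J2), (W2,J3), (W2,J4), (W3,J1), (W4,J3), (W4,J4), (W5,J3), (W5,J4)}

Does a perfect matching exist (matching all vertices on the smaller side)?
Yes, perfect matching exists (size 4)

Perfect matching: {(W2,J2), (W3,J1), (W4,J3), (W5,J4)}
All 4 vertices on the smaller side are matched.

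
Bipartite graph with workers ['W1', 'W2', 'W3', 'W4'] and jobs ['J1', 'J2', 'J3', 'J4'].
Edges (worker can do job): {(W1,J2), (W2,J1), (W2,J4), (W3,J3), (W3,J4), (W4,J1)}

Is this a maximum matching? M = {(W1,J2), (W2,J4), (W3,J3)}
No, size 3 is not maximum

Proposed matching has size 3.
Maximum matching size for this graph: 4.

This is NOT maximum - can be improved to size 4.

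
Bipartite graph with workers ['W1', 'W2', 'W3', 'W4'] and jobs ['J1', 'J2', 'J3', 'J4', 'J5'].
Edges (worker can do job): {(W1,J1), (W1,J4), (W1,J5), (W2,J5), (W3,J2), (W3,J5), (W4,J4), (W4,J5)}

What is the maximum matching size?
Maximum matching size = 4

Maximum matching: {(W1,J1), (W2,J5), (W3,J2), (W4,J4)}
Size: 4

This assigns 4 workers to 4 distinct jobs.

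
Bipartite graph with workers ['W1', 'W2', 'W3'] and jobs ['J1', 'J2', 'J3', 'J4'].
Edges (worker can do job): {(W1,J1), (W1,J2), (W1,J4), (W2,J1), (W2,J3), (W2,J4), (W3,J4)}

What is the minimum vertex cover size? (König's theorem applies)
Minimum vertex cover size = 3

By König's theorem: in bipartite graphs,
min vertex cover = max matching = 3

Maximum matching has size 3, so minimum vertex cover also has size 3.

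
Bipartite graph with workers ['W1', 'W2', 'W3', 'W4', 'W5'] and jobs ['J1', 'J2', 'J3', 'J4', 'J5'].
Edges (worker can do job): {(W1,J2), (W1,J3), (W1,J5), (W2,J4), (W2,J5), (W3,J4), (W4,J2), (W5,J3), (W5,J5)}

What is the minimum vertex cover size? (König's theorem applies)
Minimum vertex cover size = 4

By König's theorem: in bipartite graphs,
min vertex cover = max matching = 4

Maximum matching has size 4, so minimum vertex cover also has size 4.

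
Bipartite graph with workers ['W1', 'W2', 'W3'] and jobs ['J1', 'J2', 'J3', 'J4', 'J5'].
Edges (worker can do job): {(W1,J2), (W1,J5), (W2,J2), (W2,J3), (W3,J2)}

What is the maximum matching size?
Maximum matching size = 3

Maximum matching: {(W1,J5), (W2,J3), (W3,J2)}
Size: 3

This assigns 3 workers to 3 distinct jobs.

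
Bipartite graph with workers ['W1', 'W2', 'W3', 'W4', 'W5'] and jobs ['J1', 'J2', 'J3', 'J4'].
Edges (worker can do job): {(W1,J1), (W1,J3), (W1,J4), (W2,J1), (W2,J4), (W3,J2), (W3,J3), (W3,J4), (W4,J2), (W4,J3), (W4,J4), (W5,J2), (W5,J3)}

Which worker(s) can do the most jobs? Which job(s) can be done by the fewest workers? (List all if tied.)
Most versatile: W1, W3, W4 (3 jobs); Least covered: J1 (2 workers)

Worker degrees (jobs they can do): W1:3, W2:2, W3:3, W4:3, W5:2
Job degrees (workers who can do it): J1:2, J2:3, J3:4, J4:4

Maximum worker degree is 3, achieved by: W1, W3, W4
Minimum job degree is 2, achieved by: J1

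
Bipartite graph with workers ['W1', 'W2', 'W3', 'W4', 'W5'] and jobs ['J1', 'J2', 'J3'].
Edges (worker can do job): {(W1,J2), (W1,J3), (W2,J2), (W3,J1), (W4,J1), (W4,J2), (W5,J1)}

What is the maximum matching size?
Maximum matching size = 3

Maximum matching: {(W1,J3), (W3,J1), (W4,J2)}
Size: 3

This assigns 3 workers to 3 distinct jobs.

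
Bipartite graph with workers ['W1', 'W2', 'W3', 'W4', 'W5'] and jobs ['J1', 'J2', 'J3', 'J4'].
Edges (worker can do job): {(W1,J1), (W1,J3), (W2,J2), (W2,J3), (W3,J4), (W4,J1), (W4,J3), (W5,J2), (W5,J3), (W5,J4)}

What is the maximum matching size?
Maximum matching size = 4

Maximum matching: {(W1,J3), (W3,J4), (W4,J1), (W5,J2)}
Size: 4

This assigns 4 workers to 4 distinct jobs.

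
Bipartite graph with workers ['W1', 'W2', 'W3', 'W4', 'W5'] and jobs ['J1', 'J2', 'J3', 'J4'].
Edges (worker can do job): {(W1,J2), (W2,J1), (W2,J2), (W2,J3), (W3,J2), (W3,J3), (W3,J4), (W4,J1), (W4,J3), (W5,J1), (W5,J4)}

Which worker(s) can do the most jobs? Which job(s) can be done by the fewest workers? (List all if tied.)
Most versatile: W2, W3 (3 jobs); Least covered: J4 (2 workers)

Worker degrees (jobs they can do): W1:1, W2:3, W3:3, W4:2, W5:2
Job degrees (workers who can do it): J1:3, J2:3, J3:3, J4:2

Maximum worker degree is 3, achieved by: W2, W3
Minimum job degree is 2, achieved by: J4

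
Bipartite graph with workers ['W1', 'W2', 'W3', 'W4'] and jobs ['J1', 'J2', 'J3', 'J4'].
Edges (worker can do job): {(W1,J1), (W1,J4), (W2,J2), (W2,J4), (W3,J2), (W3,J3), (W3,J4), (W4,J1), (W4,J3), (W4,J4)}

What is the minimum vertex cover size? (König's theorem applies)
Minimum vertex cover size = 4

By König's theorem: in bipartite graphs,
min vertex cover = max matching = 4

Maximum matching has size 4, so minimum vertex cover also has size 4.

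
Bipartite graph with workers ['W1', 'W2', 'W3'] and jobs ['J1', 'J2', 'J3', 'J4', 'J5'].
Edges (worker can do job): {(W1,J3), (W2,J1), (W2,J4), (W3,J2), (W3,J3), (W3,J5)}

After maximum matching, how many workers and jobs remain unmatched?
Unmatched: 0 workers, 2 jobs

Maximum matching size: 3
Workers: 3 total, 3 matched, 0 unmatched
Jobs: 5 total, 3 matched, 2 unmatched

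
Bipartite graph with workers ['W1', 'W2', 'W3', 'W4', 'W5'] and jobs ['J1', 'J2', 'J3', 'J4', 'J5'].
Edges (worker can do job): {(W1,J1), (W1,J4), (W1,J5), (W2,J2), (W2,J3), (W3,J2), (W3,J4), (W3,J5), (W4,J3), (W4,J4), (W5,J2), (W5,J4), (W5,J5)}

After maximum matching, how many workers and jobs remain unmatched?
Unmatched: 0 workers, 0 jobs

Maximum matching size: 5
Workers: 5 total, 5 matched, 0 unmatched
Jobs: 5 total, 5 matched, 0 unmatched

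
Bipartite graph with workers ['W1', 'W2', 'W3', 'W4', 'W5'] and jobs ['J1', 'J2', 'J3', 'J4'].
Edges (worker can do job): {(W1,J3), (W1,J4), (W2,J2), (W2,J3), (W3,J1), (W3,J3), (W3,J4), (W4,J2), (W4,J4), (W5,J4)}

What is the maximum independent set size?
Maximum independent set = 5

By König's theorem:
- Min vertex cover = Max matching = 4
- Max independent set = Total vertices - Min vertex cover
- Max independent set = 9 - 4 = 5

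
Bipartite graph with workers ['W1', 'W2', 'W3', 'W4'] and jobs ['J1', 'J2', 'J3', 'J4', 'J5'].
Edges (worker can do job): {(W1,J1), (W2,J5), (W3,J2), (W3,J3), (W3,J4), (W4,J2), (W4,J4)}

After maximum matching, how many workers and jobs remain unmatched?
Unmatched: 0 workers, 1 jobs

Maximum matching size: 4
Workers: 4 total, 4 matched, 0 unmatched
Jobs: 5 total, 4 matched, 1 unmatched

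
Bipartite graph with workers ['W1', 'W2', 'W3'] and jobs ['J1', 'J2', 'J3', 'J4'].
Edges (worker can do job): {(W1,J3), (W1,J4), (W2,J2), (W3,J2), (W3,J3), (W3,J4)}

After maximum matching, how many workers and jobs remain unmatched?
Unmatched: 0 workers, 1 jobs

Maximum matching size: 3
Workers: 3 total, 3 matched, 0 unmatched
Jobs: 4 total, 3 matched, 1 unmatched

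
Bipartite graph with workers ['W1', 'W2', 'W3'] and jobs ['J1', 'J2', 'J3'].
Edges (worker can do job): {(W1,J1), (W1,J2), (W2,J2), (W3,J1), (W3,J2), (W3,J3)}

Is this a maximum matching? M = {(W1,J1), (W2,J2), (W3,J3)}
Yes, size 3 is maximum

Proposed matching has size 3.
Maximum matching size for this graph: 3.

This is a maximum matching.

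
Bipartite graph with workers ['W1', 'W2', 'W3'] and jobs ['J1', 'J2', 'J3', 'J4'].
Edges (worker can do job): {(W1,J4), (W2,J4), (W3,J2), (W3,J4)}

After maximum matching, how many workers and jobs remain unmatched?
Unmatched: 1 workers, 2 jobs

Maximum matching size: 2
Workers: 3 total, 2 matched, 1 unmatched
Jobs: 4 total, 2 matched, 2 unmatched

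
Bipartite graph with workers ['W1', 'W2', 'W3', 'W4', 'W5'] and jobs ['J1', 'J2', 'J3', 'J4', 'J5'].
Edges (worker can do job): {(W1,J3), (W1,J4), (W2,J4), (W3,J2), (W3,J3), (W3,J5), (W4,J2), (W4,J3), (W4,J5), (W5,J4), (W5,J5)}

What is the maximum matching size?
Maximum matching size = 4

Maximum matching: {(W1,J3), (W3,J5), (W4,J2), (W5,J4)}
Size: 4

This assigns 4 workers to 4 distinct jobs.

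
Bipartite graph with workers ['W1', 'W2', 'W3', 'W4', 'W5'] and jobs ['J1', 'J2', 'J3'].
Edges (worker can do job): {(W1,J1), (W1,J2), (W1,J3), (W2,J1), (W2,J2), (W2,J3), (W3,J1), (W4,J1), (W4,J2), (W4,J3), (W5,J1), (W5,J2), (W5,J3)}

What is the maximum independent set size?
Maximum independent set = 5

By König's theorem:
- Min vertex cover = Max matching = 3
- Max independent set = Total vertices - Min vertex cover
- Max independent set = 8 - 3 = 5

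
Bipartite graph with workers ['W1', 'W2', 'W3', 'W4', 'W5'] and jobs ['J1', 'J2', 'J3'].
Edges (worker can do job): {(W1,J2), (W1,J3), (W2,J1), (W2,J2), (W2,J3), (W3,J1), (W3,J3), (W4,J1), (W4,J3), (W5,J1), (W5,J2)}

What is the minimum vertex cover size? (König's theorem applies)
Minimum vertex cover size = 3

By König's theorem: in bipartite graphs,
min vertex cover = max matching = 3

Maximum matching has size 3, so minimum vertex cover also has size 3.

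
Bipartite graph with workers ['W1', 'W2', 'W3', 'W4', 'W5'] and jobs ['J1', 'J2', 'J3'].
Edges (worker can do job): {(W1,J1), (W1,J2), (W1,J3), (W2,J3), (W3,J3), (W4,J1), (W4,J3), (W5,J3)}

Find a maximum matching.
Matching: {(W1,J2), (W3,J3), (W4,J1)}

Maximum matching (size 3):
  W1 → J2
  W3 → J3
  W4 → J1

Each worker is assigned to at most one job, and each job to at most one worker.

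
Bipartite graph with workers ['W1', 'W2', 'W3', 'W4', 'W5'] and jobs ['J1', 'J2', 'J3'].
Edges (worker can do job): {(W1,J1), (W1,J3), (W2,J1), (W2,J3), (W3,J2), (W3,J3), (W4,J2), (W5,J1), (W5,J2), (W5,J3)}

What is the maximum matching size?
Maximum matching size = 3

Maximum matching: {(W3,J3), (W4,J2), (W5,J1)}
Size: 3

This assigns 3 workers to 3 distinct jobs.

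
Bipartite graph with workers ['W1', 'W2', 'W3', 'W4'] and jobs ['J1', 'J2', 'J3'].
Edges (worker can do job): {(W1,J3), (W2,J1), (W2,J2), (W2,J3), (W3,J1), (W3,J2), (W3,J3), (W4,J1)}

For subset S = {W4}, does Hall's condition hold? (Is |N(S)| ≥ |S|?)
Yes: |N(S)| = 1, |S| = 1

Subset S = {W4}
Neighbors N(S) = {J1}

|N(S)| = 1, |S| = 1
Hall's condition: |N(S)| ≥ |S| is satisfied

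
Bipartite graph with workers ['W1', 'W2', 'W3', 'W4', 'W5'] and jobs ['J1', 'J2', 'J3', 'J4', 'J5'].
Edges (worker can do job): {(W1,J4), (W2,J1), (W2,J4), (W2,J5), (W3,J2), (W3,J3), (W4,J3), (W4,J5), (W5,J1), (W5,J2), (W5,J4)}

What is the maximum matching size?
Maximum matching size = 5

Maximum matching: {(W1,J4), (W2,J5), (W3,J2), (W4,J3), (W5,J1)}
Size: 5

This assigns 5 workers to 5 distinct jobs.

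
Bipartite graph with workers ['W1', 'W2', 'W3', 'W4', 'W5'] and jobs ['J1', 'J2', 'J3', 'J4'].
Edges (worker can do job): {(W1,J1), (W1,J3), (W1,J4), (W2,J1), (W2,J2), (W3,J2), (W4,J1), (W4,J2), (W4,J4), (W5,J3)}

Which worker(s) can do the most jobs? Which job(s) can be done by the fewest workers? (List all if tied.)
Most versatile: W1, W4 (3 jobs); Least covered: J3, J4 (2 workers)

Worker degrees (jobs they can do): W1:3, W2:2, W3:1, W4:3, W5:1
Job degrees (workers who can do it): J1:3, J2:3, J3:2, J4:2

Maximum worker degree is 3, achieved by: W1, W4
Minimum job degree is 2, achieved by: J3, J4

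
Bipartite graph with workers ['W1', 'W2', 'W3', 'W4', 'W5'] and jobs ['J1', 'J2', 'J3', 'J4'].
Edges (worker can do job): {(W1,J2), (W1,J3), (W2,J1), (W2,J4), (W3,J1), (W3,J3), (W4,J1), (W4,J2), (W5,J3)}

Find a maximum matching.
Matching: {(W2,J4), (W3,J1), (W4,J2), (W5,J3)}

Maximum matching (size 4):
  W2 → J4
  W3 → J1
  W4 → J2
  W5 → J3

Each worker is assigned to at most one job, and each job to at most one worker.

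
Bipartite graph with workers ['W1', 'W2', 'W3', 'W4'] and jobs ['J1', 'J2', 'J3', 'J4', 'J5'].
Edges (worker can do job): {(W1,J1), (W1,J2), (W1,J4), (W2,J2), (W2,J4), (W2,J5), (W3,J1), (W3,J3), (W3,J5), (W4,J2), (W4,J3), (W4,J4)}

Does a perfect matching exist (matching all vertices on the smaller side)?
Yes, perfect matching exists (size 4)

Perfect matching: {(W1,J1), (W2,J2), (W3,J5), (W4,J4)}
All 4 vertices on the smaller side are matched.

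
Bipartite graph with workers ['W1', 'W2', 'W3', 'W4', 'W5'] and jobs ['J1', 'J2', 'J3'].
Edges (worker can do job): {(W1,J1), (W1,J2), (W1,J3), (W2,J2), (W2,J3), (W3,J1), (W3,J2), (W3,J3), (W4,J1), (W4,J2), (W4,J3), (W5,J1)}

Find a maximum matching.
Matching: {(W1,J3), (W3,J1), (W4,J2)}

Maximum matching (size 3):
  W1 → J3
  W3 → J1
  W4 → J2

Each worker is assigned to at most one job, and each job to at most one worker.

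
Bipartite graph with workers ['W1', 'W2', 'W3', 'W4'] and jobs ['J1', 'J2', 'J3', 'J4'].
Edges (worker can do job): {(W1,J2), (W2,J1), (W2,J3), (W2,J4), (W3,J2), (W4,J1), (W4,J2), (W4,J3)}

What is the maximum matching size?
Maximum matching size = 3

Maximum matching: {(W2,J4), (W3,J2), (W4,J1)}
Size: 3

This assigns 3 workers to 3 distinct jobs.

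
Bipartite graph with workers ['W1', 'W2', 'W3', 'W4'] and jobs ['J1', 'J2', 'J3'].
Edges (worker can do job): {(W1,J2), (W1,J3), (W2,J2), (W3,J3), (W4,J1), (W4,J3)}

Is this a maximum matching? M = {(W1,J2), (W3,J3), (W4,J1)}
Yes, size 3 is maximum

Proposed matching has size 3.
Maximum matching size for this graph: 3.

This is a maximum matching.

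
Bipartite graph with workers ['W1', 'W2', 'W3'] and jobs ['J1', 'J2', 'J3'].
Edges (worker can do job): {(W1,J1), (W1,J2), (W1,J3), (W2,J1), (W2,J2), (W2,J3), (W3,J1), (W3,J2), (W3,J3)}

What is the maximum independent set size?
Maximum independent set = 3

By König's theorem:
- Min vertex cover = Max matching = 3
- Max independent set = Total vertices - Min vertex cover
- Max independent set = 6 - 3 = 3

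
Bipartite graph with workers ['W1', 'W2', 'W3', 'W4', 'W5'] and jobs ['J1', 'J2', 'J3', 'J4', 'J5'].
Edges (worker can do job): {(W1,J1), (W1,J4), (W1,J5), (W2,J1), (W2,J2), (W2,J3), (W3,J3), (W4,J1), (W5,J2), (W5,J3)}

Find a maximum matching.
Matching: {(W1,J4), (W3,J3), (W4,J1), (W5,J2)}

Maximum matching (size 4):
  W1 → J4
  W3 → J3
  W4 → J1
  W5 → J2

Each worker is assigned to at most one job, and each job to at most one worker.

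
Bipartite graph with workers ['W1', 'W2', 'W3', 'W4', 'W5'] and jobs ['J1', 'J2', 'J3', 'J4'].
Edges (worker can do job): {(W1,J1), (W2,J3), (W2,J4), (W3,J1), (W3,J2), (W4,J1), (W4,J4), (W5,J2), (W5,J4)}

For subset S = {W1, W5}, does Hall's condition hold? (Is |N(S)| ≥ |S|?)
Yes: |N(S)| = 3, |S| = 2

Subset S = {W1, W5}
Neighbors N(S) = {J1, J2, J4}

|N(S)| = 3, |S| = 2
Hall's condition: |N(S)| ≥ |S| is satisfied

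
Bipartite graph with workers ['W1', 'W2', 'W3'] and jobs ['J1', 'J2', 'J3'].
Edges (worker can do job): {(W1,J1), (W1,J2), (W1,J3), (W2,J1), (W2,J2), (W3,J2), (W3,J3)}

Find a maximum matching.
Matching: {(W1,J1), (W2,J2), (W3,J3)}

Maximum matching (size 3):
  W1 → J1
  W2 → J2
  W3 → J3

Each worker is assigned to at most one job, and each job to at most one worker.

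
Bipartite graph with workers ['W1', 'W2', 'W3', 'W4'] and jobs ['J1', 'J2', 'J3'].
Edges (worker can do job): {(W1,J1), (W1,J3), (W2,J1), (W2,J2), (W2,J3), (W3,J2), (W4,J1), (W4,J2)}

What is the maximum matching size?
Maximum matching size = 3

Maximum matching: {(W1,J3), (W2,J1), (W4,J2)}
Size: 3

This assigns 3 workers to 3 distinct jobs.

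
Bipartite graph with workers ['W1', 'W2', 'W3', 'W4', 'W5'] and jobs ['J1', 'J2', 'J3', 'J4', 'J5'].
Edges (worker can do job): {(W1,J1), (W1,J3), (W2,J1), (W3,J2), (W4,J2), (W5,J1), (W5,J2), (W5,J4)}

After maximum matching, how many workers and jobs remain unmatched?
Unmatched: 1 workers, 1 jobs

Maximum matching size: 4
Workers: 5 total, 4 matched, 1 unmatched
Jobs: 5 total, 4 matched, 1 unmatched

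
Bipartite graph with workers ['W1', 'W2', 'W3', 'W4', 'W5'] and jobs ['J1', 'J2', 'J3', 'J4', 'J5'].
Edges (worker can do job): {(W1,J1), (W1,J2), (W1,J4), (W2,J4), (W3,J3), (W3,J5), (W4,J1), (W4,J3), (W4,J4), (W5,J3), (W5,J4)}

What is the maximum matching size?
Maximum matching size = 5

Maximum matching: {(W1,J2), (W2,J4), (W3,J5), (W4,J1), (W5,J3)}
Size: 5

This assigns 5 workers to 5 distinct jobs.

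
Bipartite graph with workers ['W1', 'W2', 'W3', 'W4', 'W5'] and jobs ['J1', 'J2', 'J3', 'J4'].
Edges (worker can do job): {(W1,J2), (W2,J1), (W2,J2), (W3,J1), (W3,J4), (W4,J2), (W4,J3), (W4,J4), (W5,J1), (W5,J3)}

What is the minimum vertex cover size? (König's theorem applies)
Minimum vertex cover size = 4

By König's theorem: in bipartite graphs,
min vertex cover = max matching = 4

Maximum matching has size 4, so minimum vertex cover also has size 4.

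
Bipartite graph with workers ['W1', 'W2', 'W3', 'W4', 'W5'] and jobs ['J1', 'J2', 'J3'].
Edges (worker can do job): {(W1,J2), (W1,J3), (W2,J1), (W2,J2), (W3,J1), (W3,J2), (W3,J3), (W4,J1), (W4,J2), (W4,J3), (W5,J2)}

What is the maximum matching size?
Maximum matching size = 3

Maximum matching: {(W3,J3), (W4,J1), (W5,J2)}
Size: 3

This assigns 3 workers to 3 distinct jobs.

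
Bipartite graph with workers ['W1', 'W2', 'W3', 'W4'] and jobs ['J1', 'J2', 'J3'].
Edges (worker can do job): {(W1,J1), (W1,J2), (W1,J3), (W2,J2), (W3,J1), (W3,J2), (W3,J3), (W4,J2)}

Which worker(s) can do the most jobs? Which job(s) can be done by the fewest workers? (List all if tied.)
Most versatile: W1, W3 (3 jobs); Least covered: J1, J3 (2 workers)

Worker degrees (jobs they can do): W1:3, W2:1, W3:3, W4:1
Job degrees (workers who can do it): J1:2, J2:4, J3:2

Maximum worker degree is 3, achieved by: W1, W3
Minimum job degree is 2, achieved by: J1, J3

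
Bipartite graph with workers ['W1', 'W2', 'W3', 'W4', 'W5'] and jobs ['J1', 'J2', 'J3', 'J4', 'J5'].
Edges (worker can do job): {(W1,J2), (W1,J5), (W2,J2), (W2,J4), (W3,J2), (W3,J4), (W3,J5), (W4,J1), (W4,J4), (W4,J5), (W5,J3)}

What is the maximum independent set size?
Maximum independent set = 5

By König's theorem:
- Min vertex cover = Max matching = 5
- Max independent set = Total vertices - Min vertex cover
- Max independent set = 10 - 5 = 5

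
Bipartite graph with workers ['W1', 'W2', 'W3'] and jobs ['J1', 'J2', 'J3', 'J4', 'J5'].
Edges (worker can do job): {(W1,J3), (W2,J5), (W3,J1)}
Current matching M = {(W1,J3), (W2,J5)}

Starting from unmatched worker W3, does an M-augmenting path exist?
Yes: W3 → J1

An M-augmenting path alternates non-matching / matching edges, starting and ending at unmatched vertices.
Path: W3 → J1
(J1 is unmatched in M, so the path is augmenting.)
Flipping edges along this path would increase |M| from 2 to 3.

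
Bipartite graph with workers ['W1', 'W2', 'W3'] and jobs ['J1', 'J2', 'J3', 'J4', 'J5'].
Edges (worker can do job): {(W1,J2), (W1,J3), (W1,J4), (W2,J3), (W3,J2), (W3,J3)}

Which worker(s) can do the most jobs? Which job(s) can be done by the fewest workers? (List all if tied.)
Most versatile: W1 (3 jobs); Least covered: J1, J5 (0 workers)

Worker degrees (jobs they can do): W1:3, W2:1, W3:2
Job degrees (workers who can do it): J1:0, J2:2, J3:3, J4:1, J5:0

Maximum worker degree is 3, achieved by: W1
Minimum job degree is 0, achieved by: J1, J5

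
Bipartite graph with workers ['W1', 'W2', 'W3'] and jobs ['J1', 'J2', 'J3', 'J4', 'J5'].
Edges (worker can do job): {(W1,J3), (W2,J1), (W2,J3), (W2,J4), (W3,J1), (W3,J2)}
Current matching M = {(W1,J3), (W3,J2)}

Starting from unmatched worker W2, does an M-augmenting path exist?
Yes: W2 → J4

An M-augmenting path alternates non-matching / matching edges, starting and ending at unmatched vertices.
Path: W2 → J4
(J4 is unmatched in M, so the path is augmenting.)
Flipping edges along this path would increase |M| from 2 to 3.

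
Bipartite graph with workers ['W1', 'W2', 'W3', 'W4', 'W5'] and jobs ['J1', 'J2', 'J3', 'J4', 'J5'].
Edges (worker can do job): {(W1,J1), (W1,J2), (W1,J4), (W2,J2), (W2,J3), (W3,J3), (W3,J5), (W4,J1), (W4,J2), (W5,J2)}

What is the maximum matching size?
Maximum matching size = 5

Maximum matching: {(W1,J4), (W2,J3), (W3,J5), (W4,J1), (W5,J2)}
Size: 5

This assigns 5 workers to 5 distinct jobs.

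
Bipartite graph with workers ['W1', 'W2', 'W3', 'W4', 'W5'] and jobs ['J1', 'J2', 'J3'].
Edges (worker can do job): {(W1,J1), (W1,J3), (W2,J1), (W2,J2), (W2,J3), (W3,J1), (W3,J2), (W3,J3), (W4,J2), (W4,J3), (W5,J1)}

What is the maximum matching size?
Maximum matching size = 3

Maximum matching: {(W1,J3), (W3,J1), (W4,J2)}
Size: 3

This assigns 3 workers to 3 distinct jobs.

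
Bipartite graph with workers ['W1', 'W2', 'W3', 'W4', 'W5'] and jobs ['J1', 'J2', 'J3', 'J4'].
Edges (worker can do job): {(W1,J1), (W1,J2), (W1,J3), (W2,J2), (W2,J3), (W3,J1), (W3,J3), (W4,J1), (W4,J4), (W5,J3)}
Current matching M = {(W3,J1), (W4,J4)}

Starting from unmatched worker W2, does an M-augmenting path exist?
Yes: W2 → J3

An M-augmenting path alternates non-matching / matching edges, starting and ending at unmatched vertices.
Path: W2 → J3
(J3 is unmatched in M, so the path is augmenting.)
Flipping edges along this path would increase |M| from 2 to 3.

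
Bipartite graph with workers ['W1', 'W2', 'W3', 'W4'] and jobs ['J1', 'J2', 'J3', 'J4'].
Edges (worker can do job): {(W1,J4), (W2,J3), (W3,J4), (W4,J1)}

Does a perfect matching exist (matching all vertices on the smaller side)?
No, maximum matching has size 3 < 4

Maximum matching has size 3, need 4 for perfect matching.
Unmatched workers: ['W1']
Unmatched jobs: ['J2']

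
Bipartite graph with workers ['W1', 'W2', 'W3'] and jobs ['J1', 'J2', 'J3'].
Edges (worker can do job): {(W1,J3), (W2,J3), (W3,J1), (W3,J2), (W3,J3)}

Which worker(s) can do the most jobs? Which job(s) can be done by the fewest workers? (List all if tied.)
Most versatile: W3 (3 jobs); Least covered: J1, J2 (1 workers)

Worker degrees (jobs they can do): W1:1, W2:1, W3:3
Job degrees (workers who can do it): J1:1, J2:1, J3:3

Maximum worker degree is 3, achieved by: W3
Minimum job degree is 1, achieved by: J1, J2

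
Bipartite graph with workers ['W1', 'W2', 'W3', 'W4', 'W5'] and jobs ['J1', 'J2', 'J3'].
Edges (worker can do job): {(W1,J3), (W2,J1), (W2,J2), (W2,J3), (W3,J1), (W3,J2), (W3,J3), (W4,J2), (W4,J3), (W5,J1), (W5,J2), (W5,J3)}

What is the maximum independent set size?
Maximum independent set = 5

By König's theorem:
- Min vertex cover = Max matching = 3
- Max independent set = Total vertices - Min vertex cover
- Max independent set = 8 - 3 = 5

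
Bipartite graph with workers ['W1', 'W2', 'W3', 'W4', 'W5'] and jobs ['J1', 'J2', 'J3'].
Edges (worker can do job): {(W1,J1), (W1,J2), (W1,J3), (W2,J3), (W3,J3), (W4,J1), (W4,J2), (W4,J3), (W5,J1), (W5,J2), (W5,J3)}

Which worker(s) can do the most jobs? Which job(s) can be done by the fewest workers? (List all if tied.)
Most versatile: W1, W4, W5 (3 jobs); Least covered: J1, J2 (3 workers)

Worker degrees (jobs they can do): W1:3, W2:1, W3:1, W4:3, W5:3
Job degrees (workers who can do it): J1:3, J2:3, J3:5

Maximum worker degree is 3, achieved by: W1, W4, W5
Minimum job degree is 3, achieved by: J1, J2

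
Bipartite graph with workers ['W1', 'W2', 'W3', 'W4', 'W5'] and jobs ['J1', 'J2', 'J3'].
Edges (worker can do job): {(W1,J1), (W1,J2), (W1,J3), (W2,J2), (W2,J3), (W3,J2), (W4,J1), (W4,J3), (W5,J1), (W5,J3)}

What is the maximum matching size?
Maximum matching size = 3

Maximum matching: {(W3,J2), (W4,J3), (W5,J1)}
Size: 3

This assigns 3 workers to 3 distinct jobs.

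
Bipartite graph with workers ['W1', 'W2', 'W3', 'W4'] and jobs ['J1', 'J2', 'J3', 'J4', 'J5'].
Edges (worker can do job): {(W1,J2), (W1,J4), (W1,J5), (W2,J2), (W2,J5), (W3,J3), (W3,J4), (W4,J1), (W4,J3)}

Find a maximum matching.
Matching: {(W1,J5), (W2,J2), (W3,J4), (W4,J3)}

Maximum matching (size 4):
  W1 → J5
  W2 → J2
  W3 → J4
  W4 → J3

Each worker is assigned to at most one job, and each job to at most one worker.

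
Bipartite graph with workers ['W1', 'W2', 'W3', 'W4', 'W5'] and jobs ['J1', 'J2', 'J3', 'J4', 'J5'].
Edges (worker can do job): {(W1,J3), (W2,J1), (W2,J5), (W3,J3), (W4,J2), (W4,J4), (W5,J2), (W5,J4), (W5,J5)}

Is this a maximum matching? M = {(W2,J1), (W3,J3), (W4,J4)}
No, size 3 is not maximum

Proposed matching has size 3.
Maximum matching size for this graph: 4.

This is NOT maximum - can be improved to size 4.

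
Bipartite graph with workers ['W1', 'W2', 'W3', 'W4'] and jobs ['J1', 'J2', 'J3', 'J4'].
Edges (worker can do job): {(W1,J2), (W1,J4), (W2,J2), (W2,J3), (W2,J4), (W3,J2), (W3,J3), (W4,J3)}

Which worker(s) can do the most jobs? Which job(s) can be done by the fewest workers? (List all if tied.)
Most versatile: W2 (3 jobs); Least covered: J1 (0 workers)

Worker degrees (jobs they can do): W1:2, W2:3, W3:2, W4:1
Job degrees (workers who can do it): J1:0, J2:3, J3:3, J4:2

Maximum worker degree is 3, achieved by: W2
Minimum job degree is 0, achieved by: J1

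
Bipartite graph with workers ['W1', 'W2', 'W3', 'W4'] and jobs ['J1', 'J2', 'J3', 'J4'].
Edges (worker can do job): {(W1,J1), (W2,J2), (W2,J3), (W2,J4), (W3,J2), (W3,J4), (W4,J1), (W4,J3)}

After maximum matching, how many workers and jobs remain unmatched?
Unmatched: 0 workers, 0 jobs

Maximum matching size: 4
Workers: 4 total, 4 matched, 0 unmatched
Jobs: 4 total, 4 matched, 0 unmatched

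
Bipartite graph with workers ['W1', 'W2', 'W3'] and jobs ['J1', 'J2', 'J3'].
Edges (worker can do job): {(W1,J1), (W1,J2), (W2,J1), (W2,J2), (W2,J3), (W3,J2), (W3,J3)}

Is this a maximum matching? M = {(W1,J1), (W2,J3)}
No, size 2 is not maximum

Proposed matching has size 2.
Maximum matching size for this graph: 3.

This is NOT maximum - can be improved to size 3.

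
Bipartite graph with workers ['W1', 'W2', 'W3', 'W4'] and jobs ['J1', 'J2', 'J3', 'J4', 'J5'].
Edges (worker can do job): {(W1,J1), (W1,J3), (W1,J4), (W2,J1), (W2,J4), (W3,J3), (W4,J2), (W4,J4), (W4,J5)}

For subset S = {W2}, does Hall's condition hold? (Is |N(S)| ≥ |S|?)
Yes: |N(S)| = 2, |S| = 1

Subset S = {W2}
Neighbors N(S) = {J1, J4}

|N(S)| = 2, |S| = 1
Hall's condition: |N(S)| ≥ |S| is satisfied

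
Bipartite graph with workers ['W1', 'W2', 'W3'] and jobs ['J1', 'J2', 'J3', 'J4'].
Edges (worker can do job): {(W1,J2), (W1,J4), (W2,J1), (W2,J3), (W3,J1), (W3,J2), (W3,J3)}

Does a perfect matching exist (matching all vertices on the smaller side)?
Yes, perfect matching exists (size 3)

Perfect matching: {(W1,J4), (W2,J1), (W3,J3)}
All 3 vertices on the smaller side are matched.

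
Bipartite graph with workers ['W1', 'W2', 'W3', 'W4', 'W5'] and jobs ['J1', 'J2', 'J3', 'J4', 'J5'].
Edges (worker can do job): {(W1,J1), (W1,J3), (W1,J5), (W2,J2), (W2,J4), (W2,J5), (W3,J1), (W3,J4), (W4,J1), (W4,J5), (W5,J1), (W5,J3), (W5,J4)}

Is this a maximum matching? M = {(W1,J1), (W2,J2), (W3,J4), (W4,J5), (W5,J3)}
Yes, size 5 is maximum

Proposed matching has size 5.
Maximum matching size for this graph: 5.

This is a maximum matching.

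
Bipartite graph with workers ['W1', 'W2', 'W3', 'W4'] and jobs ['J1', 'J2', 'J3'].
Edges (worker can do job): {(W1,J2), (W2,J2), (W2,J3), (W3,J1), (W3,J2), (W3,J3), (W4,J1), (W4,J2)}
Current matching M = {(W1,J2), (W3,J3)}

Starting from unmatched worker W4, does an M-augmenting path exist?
Yes: W4 → J1

An M-augmenting path alternates non-matching / matching edges, starting and ending at unmatched vertices.
Path: W4 → J1
(J1 is unmatched in M, so the path is augmenting.)
Flipping edges along this path would increase |M| from 2 to 3.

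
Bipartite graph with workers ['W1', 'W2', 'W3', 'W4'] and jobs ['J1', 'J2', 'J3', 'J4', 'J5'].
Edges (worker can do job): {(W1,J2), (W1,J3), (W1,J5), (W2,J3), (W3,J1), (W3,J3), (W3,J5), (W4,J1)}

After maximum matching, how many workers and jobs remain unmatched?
Unmatched: 0 workers, 1 jobs

Maximum matching size: 4
Workers: 4 total, 4 matched, 0 unmatched
Jobs: 5 total, 4 matched, 1 unmatched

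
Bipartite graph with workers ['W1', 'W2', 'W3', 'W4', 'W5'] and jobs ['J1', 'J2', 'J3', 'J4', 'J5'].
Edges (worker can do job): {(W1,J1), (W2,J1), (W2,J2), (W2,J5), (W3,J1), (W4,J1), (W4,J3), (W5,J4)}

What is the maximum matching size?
Maximum matching size = 4

Maximum matching: {(W2,J2), (W3,J1), (W4,J3), (W5,J4)}
Size: 4

This assigns 4 workers to 4 distinct jobs.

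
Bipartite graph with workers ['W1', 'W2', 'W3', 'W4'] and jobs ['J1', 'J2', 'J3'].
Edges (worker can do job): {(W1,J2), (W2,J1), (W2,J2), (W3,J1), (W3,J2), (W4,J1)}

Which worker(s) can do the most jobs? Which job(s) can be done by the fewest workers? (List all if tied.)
Most versatile: W2, W3 (2 jobs); Least covered: J3 (0 workers)

Worker degrees (jobs they can do): W1:1, W2:2, W3:2, W4:1
Job degrees (workers who can do it): J1:3, J2:3, J3:0

Maximum worker degree is 2, achieved by: W2, W3
Minimum job degree is 0, achieved by: J3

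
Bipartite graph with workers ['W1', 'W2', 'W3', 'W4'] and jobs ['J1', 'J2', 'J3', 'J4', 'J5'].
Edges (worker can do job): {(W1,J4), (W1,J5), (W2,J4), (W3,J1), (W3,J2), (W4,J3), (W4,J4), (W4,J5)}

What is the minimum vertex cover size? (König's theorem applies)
Minimum vertex cover size = 4

By König's theorem: in bipartite graphs,
min vertex cover = max matching = 4

Maximum matching has size 4, so minimum vertex cover also has size 4.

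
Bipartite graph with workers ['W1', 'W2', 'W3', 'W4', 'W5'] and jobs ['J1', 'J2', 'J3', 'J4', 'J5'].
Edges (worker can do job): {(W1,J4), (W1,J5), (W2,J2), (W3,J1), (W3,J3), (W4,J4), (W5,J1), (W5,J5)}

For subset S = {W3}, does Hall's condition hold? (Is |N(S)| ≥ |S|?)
Yes: |N(S)| = 2, |S| = 1

Subset S = {W3}
Neighbors N(S) = {J1, J3}

|N(S)| = 2, |S| = 1
Hall's condition: |N(S)| ≥ |S| is satisfied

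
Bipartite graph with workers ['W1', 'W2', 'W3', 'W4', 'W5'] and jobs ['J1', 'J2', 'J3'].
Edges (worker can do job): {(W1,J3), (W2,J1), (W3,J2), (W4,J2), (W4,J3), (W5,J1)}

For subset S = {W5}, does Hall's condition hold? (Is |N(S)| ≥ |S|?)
Yes: |N(S)| = 1, |S| = 1

Subset S = {W5}
Neighbors N(S) = {J1}

|N(S)| = 1, |S| = 1
Hall's condition: |N(S)| ≥ |S| is satisfied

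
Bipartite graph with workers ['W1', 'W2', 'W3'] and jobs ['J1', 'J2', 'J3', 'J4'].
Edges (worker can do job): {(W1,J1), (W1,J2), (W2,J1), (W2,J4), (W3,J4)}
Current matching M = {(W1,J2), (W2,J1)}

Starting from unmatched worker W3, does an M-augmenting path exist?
Yes: W3 → J4

An M-augmenting path alternates non-matching / matching edges, starting and ending at unmatched vertices.
Path: W3 → J4
(J4 is unmatched in M, so the path is augmenting.)
Flipping edges along this path would increase |M| from 2 to 3.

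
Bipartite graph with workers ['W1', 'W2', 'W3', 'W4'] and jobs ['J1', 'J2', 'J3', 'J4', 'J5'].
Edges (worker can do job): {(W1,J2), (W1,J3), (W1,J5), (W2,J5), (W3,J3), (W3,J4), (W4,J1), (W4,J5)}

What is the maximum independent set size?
Maximum independent set = 5

By König's theorem:
- Min vertex cover = Max matching = 4
- Max independent set = Total vertices - Min vertex cover
- Max independent set = 9 - 4 = 5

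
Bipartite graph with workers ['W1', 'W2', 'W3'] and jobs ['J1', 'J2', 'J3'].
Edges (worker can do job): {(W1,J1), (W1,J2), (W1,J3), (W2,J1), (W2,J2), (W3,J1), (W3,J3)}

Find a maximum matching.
Matching: {(W1,J3), (W2,J2), (W3,J1)}

Maximum matching (size 3):
  W1 → J3
  W2 → J2
  W3 → J1

Each worker is assigned to at most one job, and each job to at most one worker.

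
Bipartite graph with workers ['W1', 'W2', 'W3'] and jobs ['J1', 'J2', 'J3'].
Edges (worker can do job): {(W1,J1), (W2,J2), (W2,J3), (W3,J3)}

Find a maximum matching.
Matching: {(W1,J1), (W2,J2), (W3,J3)}

Maximum matching (size 3):
  W1 → J1
  W2 → J2
  W3 → J3

Each worker is assigned to at most one job, and each job to at most one worker.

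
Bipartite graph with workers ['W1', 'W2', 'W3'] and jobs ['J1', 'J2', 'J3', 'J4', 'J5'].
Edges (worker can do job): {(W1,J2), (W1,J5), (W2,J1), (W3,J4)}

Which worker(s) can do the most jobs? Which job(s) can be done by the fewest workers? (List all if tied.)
Most versatile: W1 (2 jobs); Least covered: J3 (0 workers)

Worker degrees (jobs they can do): W1:2, W2:1, W3:1
Job degrees (workers who can do it): J1:1, J2:1, J3:0, J4:1, J5:1

Maximum worker degree is 2, achieved by: W1
Minimum job degree is 0, achieved by: J3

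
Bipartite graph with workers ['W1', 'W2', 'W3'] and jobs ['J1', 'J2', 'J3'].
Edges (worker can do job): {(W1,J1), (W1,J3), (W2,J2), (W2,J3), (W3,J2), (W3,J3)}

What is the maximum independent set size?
Maximum independent set = 3

By König's theorem:
- Min vertex cover = Max matching = 3
- Max independent set = Total vertices - Min vertex cover
- Max independent set = 6 - 3 = 3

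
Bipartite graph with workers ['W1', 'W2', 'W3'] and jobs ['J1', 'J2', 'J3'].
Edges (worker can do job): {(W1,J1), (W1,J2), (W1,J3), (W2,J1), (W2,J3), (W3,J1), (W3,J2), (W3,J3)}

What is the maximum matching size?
Maximum matching size = 3

Maximum matching: {(W1,J2), (W2,J3), (W3,J1)}
Size: 3

This assigns 3 workers to 3 distinct jobs.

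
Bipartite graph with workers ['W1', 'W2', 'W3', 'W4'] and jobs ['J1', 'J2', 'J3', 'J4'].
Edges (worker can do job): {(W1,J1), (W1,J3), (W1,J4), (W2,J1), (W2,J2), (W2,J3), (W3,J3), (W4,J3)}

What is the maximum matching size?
Maximum matching size = 3

Maximum matching: {(W1,J4), (W2,J1), (W4,J3)}
Size: 3

This assigns 3 workers to 3 distinct jobs.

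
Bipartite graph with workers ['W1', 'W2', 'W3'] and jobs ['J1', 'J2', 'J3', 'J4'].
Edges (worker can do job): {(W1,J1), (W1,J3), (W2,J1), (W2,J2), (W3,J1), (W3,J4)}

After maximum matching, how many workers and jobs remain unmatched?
Unmatched: 0 workers, 1 jobs

Maximum matching size: 3
Workers: 3 total, 3 matched, 0 unmatched
Jobs: 4 total, 3 matched, 1 unmatched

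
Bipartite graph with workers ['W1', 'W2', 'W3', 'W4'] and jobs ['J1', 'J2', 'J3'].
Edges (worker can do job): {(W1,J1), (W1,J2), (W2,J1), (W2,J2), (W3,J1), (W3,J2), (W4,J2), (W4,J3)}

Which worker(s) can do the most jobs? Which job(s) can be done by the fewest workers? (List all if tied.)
Most versatile: W1, W2, W3, W4 (2 jobs); Least covered: J3 (1 workers)

Worker degrees (jobs they can do): W1:2, W2:2, W3:2, W4:2
Job degrees (workers who can do it): J1:3, J2:4, J3:1

Maximum worker degree is 2, achieved by: W1, W2, W3, W4
Minimum job degree is 1, achieved by: J3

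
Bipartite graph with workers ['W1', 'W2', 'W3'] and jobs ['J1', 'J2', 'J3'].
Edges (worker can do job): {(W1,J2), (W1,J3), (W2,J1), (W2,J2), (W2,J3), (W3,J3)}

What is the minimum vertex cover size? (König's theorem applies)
Minimum vertex cover size = 3

By König's theorem: in bipartite graphs,
min vertex cover = max matching = 3

Maximum matching has size 3, so minimum vertex cover also has size 3.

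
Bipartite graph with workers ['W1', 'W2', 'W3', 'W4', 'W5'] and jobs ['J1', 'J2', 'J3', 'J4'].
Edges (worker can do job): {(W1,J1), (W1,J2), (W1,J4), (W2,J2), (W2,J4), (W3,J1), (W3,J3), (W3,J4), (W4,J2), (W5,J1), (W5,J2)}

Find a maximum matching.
Matching: {(W1,J4), (W3,J3), (W4,J2), (W5,J1)}

Maximum matching (size 4):
  W1 → J4
  W3 → J3
  W4 → J2
  W5 → J1

Each worker is assigned to at most one job, and each job to at most one worker.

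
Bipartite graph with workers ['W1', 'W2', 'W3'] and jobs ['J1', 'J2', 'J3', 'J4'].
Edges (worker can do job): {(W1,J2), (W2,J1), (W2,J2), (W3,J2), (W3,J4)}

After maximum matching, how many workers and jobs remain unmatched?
Unmatched: 0 workers, 1 jobs

Maximum matching size: 3
Workers: 3 total, 3 matched, 0 unmatched
Jobs: 4 total, 3 matched, 1 unmatched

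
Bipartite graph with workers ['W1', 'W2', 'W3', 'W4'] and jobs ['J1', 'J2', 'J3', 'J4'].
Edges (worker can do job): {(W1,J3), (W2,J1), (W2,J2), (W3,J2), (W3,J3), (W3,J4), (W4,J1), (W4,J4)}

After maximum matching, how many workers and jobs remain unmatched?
Unmatched: 0 workers, 0 jobs

Maximum matching size: 4
Workers: 4 total, 4 matched, 0 unmatched
Jobs: 4 total, 4 matched, 0 unmatched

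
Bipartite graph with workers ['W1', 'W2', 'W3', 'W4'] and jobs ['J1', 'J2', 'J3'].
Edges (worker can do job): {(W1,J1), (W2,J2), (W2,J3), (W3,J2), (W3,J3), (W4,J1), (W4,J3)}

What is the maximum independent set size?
Maximum independent set = 4

By König's theorem:
- Min vertex cover = Max matching = 3
- Max independent set = Total vertices - Min vertex cover
- Max independent set = 7 - 3 = 4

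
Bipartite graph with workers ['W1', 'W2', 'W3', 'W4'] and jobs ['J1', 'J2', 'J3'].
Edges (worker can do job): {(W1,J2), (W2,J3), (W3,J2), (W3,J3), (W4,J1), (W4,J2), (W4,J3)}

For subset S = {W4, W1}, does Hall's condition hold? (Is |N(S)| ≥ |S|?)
Yes: |N(S)| = 3, |S| = 2

Subset S = {W4, W1}
Neighbors N(S) = {J1, J2, J3}

|N(S)| = 3, |S| = 2
Hall's condition: |N(S)| ≥ |S| is satisfied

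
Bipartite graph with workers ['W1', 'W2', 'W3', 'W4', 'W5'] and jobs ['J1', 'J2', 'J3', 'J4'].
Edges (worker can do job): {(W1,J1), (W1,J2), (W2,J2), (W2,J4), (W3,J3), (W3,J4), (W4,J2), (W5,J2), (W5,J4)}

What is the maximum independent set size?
Maximum independent set = 5

By König's theorem:
- Min vertex cover = Max matching = 4
- Max independent set = Total vertices - Min vertex cover
- Max independent set = 9 - 4 = 5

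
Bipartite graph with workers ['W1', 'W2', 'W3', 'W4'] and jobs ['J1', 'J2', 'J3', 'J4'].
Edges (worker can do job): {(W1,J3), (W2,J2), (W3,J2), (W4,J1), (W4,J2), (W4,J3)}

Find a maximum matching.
Matching: {(W1,J3), (W3,J2), (W4,J1)}

Maximum matching (size 3):
  W1 → J3
  W3 → J2
  W4 → J1

Each worker is assigned to at most one job, and each job to at most one worker.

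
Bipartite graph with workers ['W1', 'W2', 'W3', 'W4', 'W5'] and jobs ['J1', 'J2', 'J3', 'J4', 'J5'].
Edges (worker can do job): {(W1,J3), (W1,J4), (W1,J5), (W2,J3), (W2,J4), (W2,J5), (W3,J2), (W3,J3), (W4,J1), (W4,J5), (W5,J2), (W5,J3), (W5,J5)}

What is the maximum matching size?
Maximum matching size = 5

Maximum matching: {(W1,J4), (W2,J5), (W3,J3), (W4,J1), (W5,J2)}
Size: 5

This assigns 5 workers to 5 distinct jobs.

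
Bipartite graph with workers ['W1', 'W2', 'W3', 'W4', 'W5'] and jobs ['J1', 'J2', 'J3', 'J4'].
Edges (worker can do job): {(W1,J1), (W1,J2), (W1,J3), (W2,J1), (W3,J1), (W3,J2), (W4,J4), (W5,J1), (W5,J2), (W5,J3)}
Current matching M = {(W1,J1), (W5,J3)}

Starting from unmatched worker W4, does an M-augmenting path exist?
Yes: W4 → J4

An M-augmenting path alternates non-matching / matching edges, starting and ending at unmatched vertices.
Path: W4 → J4
(J4 is unmatched in M, so the path is augmenting.)
Flipping edges along this path would increase |M| from 2 to 3.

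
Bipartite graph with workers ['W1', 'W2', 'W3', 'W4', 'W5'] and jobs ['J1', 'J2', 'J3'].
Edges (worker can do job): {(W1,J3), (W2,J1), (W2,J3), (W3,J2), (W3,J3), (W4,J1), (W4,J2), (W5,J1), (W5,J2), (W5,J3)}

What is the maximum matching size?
Maximum matching size = 3

Maximum matching: {(W1,J3), (W3,J2), (W5,J1)}
Size: 3

This assigns 3 workers to 3 distinct jobs.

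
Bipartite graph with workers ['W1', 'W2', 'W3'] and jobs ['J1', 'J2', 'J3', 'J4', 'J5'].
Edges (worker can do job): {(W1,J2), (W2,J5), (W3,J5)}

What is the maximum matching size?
Maximum matching size = 2

Maximum matching: {(W1,J2), (W3,J5)}
Size: 2

This assigns 2 workers to 2 distinct jobs.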